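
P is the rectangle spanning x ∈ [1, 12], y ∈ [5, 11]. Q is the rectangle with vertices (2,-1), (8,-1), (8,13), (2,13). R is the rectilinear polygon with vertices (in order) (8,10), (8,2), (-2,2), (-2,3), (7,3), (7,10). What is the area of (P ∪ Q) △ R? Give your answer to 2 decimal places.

105.00

|P ∪ Q| = 114.
|(P ∪ Q) ∩ R| = 13.
|(P ∪ Q) △ R| = 114 + 17 − 26 = 105.00.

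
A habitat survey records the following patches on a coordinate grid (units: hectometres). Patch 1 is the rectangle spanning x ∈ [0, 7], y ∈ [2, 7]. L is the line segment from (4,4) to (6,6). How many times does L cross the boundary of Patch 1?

The segment lies entirely inside Patch 1 and never meets its boundary.

0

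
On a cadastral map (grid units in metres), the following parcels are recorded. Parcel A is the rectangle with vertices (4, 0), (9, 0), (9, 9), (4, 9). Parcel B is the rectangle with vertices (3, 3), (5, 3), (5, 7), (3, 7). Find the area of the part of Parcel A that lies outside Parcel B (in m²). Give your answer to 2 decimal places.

|Parcel A∩Parcel B|: x∈[4,5], y∈[3,7] → 1·4 = 4.
|Parcel A| = 45.
|Parcel A ∖ Parcel B| = |Parcel A| − |Parcel A∩Parcel B| = 45 − 4 = 41.00.

41.00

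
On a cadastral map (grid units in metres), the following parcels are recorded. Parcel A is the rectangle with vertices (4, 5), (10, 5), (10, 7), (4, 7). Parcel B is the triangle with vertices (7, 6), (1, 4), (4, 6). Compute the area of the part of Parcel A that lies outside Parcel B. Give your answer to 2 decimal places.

10.50

|Parcel A| = 12, |Parcel A∩Parcel B| = 1.5.
|Parcel A ∖ Parcel B| = |Parcel A| − |Parcel A∩Parcel B| = 12 − 1.5 = 10.50.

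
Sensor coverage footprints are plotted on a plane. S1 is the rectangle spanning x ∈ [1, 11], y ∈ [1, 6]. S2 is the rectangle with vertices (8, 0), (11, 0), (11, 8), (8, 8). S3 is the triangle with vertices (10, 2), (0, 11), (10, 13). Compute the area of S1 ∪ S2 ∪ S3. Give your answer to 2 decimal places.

By inclusion–exclusion:
Individual areas: |S1| = 50, |S2| = 24, |S3| = 55.
|S1∩S2|: x∈[8,11], y∈[1,6] → 3·5 = 15.
|S1∩S3| = 8.8889.
|S2∩S3| = 10.2.
|S1∩S2∩S3| = 6.2.
|S1 ∪ S2 ∪ S3| = 129 − 34.0889 + 6.2 = 101.11.

101.11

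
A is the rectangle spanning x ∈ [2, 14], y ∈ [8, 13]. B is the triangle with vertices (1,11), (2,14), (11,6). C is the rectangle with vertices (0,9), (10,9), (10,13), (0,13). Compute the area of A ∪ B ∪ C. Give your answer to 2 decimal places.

70.48

By inclusion–exclusion:
Individual areas: |A| = 60, |B| = 17.5, |C| = 40.
|A∩B| = 13.4375.
|A∩C|: x∈[2,10], y∈[9,13] → 8·4 = 32.
|B∩C| = 12.8333.
|A∩B∩C| = 11.25.
|A ∪ B ∪ C| = 117.5 − 58.2708 + 11.25 = 70.48.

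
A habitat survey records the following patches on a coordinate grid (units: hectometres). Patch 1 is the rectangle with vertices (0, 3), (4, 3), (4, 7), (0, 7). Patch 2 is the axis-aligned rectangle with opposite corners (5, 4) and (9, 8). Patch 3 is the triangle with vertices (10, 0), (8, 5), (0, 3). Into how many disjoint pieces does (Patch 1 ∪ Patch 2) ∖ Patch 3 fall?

2

(Patch 1 ∪ Patch 2) ∖ Patch 3 splits into 2 disjoint pieces (area 14, area 13.925).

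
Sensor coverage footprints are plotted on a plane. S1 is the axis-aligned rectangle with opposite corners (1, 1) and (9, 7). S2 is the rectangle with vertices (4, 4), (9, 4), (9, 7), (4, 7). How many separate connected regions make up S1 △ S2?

1

S1 △ S2 is a single connected region.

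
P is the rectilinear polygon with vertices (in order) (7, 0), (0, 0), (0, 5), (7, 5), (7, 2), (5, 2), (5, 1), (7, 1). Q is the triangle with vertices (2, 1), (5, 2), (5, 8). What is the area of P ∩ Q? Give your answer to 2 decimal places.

The intersection is the polygon with vertices (5,5), (5,2), (2,1), (3.714,5).
By the shoelace formula its area is 7.07.

7.07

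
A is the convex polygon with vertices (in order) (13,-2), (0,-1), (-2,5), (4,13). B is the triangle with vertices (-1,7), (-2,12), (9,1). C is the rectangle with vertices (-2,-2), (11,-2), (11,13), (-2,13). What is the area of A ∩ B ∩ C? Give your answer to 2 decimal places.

15.45

The intersection is the polygon with vertices (9,1), (-0.655,6.793), (1,9).
By the shoelace formula its area is 15.45.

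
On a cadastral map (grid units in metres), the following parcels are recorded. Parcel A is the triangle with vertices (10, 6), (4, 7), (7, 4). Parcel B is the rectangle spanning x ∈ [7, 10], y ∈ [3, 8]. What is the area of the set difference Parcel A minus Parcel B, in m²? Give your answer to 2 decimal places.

|Parcel A| = 7.5, |Parcel A∩Parcel B| = 3.75.
|Parcel A ∖ Parcel B| = |Parcel A| − |Parcel A∩Parcel B| = 7.5 − 3.75 = 3.75.

3.75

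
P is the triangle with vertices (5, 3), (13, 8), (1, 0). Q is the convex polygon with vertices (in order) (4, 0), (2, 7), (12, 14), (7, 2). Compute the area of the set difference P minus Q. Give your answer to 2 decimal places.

|P| = 2, |P∩Q| = 1.2628.
|P ∖ Q| = |P| − |P∩Q| = 2 − 1.2628 = 0.74.

0.74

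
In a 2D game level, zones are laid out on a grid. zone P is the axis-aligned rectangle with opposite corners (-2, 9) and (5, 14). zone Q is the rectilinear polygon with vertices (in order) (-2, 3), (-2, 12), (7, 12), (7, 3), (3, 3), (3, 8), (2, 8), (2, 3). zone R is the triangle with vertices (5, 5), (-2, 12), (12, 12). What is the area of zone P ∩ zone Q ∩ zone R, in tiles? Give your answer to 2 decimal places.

16.50

The intersection is the polygon with vertices (1,9), (-2,12), (5,12), (5,9).
By the shoelace formula its area is 16.50.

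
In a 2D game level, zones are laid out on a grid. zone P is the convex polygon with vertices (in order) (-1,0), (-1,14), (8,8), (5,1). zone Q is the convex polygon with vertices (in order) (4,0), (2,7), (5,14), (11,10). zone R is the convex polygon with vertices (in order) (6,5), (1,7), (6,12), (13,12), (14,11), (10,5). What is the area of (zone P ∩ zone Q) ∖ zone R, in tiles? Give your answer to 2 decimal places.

|zone P ∩ zone Q| = 34.1477.
|(zone P ∩ zone Q) ∩ zone R| = 19.6706.
|(zone P ∩ zone Q) ∖ zone R| = 34.1477 − 19.6706 = 14.48.

14.48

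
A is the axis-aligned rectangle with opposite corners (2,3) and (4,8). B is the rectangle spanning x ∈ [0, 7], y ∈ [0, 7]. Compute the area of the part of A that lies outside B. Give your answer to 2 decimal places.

|A∩B|: x∈[2,4], y∈[3,7] → 2·4 = 8.
|A| = 10.
|A ∖ B| = |A| − |A∩B| = 10 − 8 = 2.00.

2.00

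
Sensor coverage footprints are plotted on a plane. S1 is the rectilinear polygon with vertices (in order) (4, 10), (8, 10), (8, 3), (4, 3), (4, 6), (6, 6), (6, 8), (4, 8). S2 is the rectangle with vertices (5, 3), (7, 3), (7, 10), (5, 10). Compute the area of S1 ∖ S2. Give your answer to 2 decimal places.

|S1| = 24, |S1∩S2| = 12.
|S1 ∖ S2| = |S1| − |S1∩S2| = 24 − 12 = 12.00.

12.00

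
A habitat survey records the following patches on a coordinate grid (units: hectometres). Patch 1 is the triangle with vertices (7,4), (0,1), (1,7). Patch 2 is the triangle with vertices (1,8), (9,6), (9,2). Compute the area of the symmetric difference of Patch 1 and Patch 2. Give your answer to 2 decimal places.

34.71

|Patch 1| = 19.5, |Patch 2| = 16, |Patch 1∩Patch 2| = 0.3939.
|Patch 1 △ Patch 2| = |Patch 1| + |Patch 2| − 2·|Patch 1∩Patch 2| = 19.5 + 16 − 0.7879 = 34.71.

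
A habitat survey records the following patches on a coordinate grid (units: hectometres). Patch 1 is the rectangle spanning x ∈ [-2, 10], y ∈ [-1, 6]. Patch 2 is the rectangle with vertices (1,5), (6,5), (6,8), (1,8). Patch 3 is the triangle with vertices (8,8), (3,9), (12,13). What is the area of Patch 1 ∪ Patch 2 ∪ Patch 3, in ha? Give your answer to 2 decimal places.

108.50

By inclusion–exclusion:
Individual areas: |Patch 1| = 84, |Patch 2| = 15, |Patch 3| = 14.5.
|Patch 1∩Patch 2|: x∈[1,6], y∈[5,6] → 5·1 = 5.
|Patch 1∩Patch 3| = 0.
|Patch 2∩Patch 3| = 0.
|Patch 1∩Patch 2∩Patch 3| = 0.
|Patch 1 ∪ Patch 2 ∪ Patch 3| = 113.5 − 5 + 0 = 108.50.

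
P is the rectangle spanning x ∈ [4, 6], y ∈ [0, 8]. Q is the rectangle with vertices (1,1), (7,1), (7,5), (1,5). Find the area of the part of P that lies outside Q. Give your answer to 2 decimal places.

8.00

|P∩Q|: x∈[4,6], y∈[1,5] → 2·4 = 8.
|P| = 16.
|P ∖ Q| = |P| − |P∩Q| = 16 − 8 = 8.00.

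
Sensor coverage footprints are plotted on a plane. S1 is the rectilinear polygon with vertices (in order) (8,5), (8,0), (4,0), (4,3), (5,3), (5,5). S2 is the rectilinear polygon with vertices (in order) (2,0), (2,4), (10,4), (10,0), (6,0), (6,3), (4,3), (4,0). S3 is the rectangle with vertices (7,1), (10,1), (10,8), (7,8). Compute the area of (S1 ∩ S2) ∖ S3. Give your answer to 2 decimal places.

|S1 ∩ S2| = 9.
|(S1 ∩ S2) ∩ S3| = 3.
|(S1 ∩ S2) ∖ S3| = 9 − 3 = 6.00.

6.00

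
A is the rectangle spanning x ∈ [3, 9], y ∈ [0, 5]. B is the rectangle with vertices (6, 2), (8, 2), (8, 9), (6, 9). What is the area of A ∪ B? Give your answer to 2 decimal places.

By inclusion–exclusion:
Individual areas: |A| = 30, |B| = 14.
|A∩B|: x∈[6,8], y∈[2,5] → 2·3 = 6.
|A ∪ B| = 44 − 6 = 38.00.

38.00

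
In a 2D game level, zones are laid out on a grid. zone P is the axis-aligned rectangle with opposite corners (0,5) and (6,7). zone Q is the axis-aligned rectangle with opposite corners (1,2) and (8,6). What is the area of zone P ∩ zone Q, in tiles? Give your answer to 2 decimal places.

5.00

|zone P∩zone Q|: x∈[1,6], y∈[5,6] → 5·1 = 5.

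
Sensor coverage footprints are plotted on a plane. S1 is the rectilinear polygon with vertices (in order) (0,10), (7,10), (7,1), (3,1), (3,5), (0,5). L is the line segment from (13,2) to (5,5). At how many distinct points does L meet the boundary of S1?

The segment meets the boundary at (7,4.25).

1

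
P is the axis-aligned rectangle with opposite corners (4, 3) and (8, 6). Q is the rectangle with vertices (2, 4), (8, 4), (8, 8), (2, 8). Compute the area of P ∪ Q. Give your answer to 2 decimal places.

28.00

By inclusion–exclusion:
Individual areas: |P| = 12, |Q| = 24.
|P∩Q|: x∈[4,8], y∈[4,6] → 4·2 = 8.
|P ∪ Q| = 36 − 8 = 28.00.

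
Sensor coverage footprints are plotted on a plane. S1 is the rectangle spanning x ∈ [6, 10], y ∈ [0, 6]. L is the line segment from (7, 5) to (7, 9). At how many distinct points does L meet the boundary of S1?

The segment meets the boundary at (7,6).

1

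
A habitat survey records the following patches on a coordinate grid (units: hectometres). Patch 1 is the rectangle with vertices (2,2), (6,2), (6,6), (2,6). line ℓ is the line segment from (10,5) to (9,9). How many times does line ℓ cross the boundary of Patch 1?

The segment lies entirely outside Patch 1 and never meets its boundary.

0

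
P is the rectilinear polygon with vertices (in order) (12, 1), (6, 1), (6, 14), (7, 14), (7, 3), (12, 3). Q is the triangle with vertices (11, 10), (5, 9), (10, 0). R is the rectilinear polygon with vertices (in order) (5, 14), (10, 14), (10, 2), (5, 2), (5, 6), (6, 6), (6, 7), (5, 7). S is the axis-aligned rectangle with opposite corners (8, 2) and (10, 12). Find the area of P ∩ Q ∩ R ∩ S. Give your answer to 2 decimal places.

1.39

The intersection is the polygon with vertices (10,3), (10,2), (8.889,2), (8.333,3).
By the shoelace formula its area is 1.39.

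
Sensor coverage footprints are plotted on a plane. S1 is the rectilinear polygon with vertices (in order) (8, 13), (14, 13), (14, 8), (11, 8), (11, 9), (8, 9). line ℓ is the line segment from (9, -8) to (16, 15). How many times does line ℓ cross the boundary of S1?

2

The segment meets the boundary at (14,8.429), (13.87,8).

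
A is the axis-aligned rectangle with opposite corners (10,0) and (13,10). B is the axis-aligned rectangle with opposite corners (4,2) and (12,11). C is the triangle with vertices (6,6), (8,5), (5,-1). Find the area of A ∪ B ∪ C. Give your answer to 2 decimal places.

By inclusion–exclusion:
Individual areas: |A| = 30, |B| = 72, |C| = 7.5.
|A∩B|: x∈[10,12], y∈[2,10] → 2·8 = 16.
|A∩C| = 0.
|B∩C| = 5.8929.
|A∩B∩C| = 0.
|A ∪ B ∪ C| = 109.5 − 21.8929 + 0 = 87.61.

87.61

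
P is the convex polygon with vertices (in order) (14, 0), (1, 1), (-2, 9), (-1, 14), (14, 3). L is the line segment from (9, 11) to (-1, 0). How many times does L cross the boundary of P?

2

The segment meets the boundary at (0.681,1.85), (6.636,8.4).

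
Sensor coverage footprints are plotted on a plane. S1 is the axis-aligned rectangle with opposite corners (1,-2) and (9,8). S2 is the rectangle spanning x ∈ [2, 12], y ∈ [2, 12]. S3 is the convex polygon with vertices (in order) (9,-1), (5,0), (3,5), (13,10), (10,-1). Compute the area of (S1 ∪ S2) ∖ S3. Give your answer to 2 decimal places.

84.31

|S1 ∪ S2| = 138.
|(S1 ∪ S2) ∩ S3| = 53.6894.
|(S1 ∪ S2) ∖ S3| = 138 − 53.6894 = 84.31.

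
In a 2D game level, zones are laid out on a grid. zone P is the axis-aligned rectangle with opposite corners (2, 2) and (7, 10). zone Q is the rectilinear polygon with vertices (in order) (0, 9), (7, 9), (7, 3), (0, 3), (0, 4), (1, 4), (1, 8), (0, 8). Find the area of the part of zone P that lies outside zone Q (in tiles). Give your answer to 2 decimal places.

10.00

|zone P| = 40, |zone P∩zone Q| = 30.
|zone P ∖ zone Q| = |zone P| − |zone P∩zone Q| = 40 − 30 = 10.00.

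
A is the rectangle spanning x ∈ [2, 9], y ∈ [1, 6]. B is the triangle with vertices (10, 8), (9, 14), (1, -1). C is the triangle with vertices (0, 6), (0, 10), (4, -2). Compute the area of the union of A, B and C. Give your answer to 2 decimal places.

62.67

By inclusion–exclusion:
Individual areas: |A| = 35, |B| = 31.5, |C| = 8.
|A∩B| = 10.5.
|A∩C| = 1.25.
|B∩C| = 0.495.
|A∩B∩C| = 0.4117.
|A ∪ B ∪ C| = 74.5 − 12.245 + 0.4117 = 62.67.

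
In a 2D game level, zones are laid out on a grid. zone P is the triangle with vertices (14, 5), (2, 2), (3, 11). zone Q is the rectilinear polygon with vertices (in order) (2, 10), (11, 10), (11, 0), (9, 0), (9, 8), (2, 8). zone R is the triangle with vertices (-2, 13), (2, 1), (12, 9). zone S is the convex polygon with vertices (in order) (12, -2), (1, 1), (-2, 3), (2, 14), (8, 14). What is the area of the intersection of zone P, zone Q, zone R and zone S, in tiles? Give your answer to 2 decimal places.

8.23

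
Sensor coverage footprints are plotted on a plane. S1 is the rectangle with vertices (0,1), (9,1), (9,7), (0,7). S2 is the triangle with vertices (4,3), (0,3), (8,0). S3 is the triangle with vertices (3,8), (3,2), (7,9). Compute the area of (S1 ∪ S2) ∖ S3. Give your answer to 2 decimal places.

47.52

|S1 ∪ S2| = 54.6667.
|(S1 ∪ S2) ∩ S3| = 7.1429.
|(S1 ∪ S2) ∖ S3| = 54.6667 − 7.1429 = 47.52.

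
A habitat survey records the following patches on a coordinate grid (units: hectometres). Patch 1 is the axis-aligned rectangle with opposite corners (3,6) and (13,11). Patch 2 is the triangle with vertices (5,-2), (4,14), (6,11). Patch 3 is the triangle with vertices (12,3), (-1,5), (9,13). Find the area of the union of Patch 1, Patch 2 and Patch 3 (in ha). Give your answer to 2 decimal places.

By inclusion–exclusion:
Individual areas: |Patch 1| = 50, |Patch 2| = 14.5, |Patch 3| = 62.
|Patch 1∩Patch 2| = 7.3197.
|Patch 1∩Patch 3| = 31.85.
|Patch 2∩Patch 3| = 7.2816.
|Patch 1∩Patch 2∩Patch 3| = 5.3891.
|Patch 1 ∪ Patch 2 ∪ Patch 3| = 126.5 − 46.4513 + 5.3891 = 85.44.

85.44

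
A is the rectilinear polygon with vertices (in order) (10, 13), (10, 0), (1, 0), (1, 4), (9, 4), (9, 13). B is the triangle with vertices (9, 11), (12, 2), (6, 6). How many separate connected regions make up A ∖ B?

A ∖ B splits into 2 disjoint pieces (area 3.5, area 35.6667).

2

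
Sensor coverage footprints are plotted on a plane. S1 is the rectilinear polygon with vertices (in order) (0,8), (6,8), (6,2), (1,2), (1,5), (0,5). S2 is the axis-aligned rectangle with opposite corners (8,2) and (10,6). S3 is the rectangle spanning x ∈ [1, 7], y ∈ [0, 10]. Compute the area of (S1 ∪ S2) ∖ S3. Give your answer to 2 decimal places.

11.00

|S1 ∪ S2| = 41.
|(S1 ∪ S2) ∩ S3| = 30.
|(S1 ∪ S2) ∖ S3| = 41 − 30 = 11.00.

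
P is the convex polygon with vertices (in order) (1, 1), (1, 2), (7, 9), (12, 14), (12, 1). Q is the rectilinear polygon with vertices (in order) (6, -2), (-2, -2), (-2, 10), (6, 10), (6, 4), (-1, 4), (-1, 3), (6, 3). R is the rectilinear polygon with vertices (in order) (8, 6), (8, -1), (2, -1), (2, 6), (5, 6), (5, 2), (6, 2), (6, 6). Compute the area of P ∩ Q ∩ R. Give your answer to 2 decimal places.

9.86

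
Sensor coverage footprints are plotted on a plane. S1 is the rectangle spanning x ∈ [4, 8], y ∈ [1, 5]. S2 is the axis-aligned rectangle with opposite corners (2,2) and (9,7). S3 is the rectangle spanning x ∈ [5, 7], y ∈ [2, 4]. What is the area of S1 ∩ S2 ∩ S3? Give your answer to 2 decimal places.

4.00

The intersection is the polygon with vertices (5,2), (5,4), (7,4), (7,2).
By the shoelace formula its area is 4.00.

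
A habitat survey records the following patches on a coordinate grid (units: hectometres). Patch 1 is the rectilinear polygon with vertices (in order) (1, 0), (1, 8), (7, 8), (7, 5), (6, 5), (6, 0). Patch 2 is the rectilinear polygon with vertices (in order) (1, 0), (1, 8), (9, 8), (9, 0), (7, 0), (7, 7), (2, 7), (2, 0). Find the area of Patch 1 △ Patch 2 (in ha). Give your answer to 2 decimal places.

|Patch 1| = 43, |Patch 2| = 29, |Patch 1∩Patch 2| = 13.
|Patch 1 △ Patch 2| = |Patch 1| + |Patch 2| − 2·|Patch 1∩Patch 2| = 43 + 29 − 26 = 46.00.

46.00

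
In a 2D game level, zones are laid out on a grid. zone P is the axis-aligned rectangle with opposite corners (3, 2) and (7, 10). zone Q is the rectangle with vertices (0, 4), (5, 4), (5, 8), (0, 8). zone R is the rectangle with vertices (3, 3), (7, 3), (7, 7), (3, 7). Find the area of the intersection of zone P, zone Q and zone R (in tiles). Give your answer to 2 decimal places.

The intersection is the polygon with vertices (5,4), (3,4), (3,7), (5,7).
By the shoelace formula its area is 6.00.

6.00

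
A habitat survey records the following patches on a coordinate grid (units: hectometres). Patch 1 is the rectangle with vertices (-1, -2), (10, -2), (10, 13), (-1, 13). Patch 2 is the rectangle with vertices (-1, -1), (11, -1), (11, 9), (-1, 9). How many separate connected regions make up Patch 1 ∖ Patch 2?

Patch 1 ∖ Patch 2 splits into 2 disjoint pieces (area 11, area 44).

2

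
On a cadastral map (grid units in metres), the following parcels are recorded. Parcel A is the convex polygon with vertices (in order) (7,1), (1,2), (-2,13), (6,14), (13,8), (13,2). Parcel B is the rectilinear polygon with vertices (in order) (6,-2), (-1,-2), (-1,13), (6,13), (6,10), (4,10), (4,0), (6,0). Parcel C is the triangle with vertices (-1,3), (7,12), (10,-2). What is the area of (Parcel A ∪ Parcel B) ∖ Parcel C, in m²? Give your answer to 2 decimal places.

|Parcel A ∪ Parcel B| = 175.0833.
|(Parcel A ∪ Parcel B) ∩ Parcel C| = 59.4854.
|(Parcel A ∪ Parcel B) ∖ Parcel C| = 175.0833 − 59.4854 = 115.60.

115.60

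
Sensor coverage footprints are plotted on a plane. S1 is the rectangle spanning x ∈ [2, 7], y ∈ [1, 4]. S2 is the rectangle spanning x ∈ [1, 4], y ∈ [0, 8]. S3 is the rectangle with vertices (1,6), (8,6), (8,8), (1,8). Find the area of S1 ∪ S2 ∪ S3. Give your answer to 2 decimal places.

41.00

By inclusion–exclusion:
Individual areas: |S1| = 15, |S2| = 24, |S3| = 14.
|S1∩S2|: x∈[2,4], y∈[1,4] → 2·3 = 6.
|S1∩S3| = 0 (no overlap).
|S2∩S3|: x∈[1,4], y∈[6,8] → 3·2 = 6.
|S1∩S2∩S3| = 0.
|S1 ∪ S2 ∪ S3| = 53 − 12 + 0 = 41.00.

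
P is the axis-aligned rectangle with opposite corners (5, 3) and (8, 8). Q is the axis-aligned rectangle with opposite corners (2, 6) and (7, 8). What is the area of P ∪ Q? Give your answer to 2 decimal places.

By inclusion–exclusion:
Individual areas: |P| = 15, |Q| = 10.
|P∩Q|: x∈[5,7], y∈[6,8] → 2·2 = 4.
|P ∪ Q| = 25 − 4 = 21.00.

21.00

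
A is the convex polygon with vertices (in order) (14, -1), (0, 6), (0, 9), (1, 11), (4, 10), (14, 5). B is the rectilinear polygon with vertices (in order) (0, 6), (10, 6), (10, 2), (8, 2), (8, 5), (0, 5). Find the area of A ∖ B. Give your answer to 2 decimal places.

66.50

|A| = 81.5, |A∩B| = 15.
|A ∖ B| = |A| − |A∩B| = 81.5 − 15 = 66.50.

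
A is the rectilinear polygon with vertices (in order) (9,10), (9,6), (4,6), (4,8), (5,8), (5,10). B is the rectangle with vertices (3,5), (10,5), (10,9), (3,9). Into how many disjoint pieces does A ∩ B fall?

A ∩ B is a single connected region.

1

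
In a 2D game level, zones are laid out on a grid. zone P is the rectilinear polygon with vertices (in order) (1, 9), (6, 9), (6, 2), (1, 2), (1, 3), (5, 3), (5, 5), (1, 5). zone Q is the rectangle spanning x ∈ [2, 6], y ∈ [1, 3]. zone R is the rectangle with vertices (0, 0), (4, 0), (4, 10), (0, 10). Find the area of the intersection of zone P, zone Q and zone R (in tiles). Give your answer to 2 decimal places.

2.00

The intersection is the polygon with vertices (2,2), (2,3), (4,3), (4,2).
By the shoelace formula its area is 2.00.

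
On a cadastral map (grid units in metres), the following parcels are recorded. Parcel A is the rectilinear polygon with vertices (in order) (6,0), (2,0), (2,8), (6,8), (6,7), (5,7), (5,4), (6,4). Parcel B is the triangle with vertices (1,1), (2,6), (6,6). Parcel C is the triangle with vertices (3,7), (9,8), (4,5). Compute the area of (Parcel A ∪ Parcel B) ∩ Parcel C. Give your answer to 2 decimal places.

The region (Parcel A ∪ Parcel B) ∩ Parcel C is the polygon with vertices (6,7), (5,7), (5,6), (5.667,6), (4,5), (3,7), (6,7.5).
By the shoelace formula its area is 3.58.

3.58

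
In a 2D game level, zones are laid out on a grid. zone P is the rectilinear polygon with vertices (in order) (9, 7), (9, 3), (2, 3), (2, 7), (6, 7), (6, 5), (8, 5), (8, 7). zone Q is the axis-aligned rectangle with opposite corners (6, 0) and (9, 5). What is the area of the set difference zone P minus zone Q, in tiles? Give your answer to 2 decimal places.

18.00

|zone P| = 24, |zone P∩zone Q| = 6.
|zone P ∖ zone Q| = |zone P| − |zone P∩zone Q| = 24 − 6 = 18.00.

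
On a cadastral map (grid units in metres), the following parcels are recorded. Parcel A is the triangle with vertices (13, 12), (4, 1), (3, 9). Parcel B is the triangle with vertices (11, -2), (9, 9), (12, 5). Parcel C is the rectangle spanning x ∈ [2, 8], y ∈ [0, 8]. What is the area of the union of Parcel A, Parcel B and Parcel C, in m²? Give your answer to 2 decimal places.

80.28

By inclusion–exclusion:
Individual areas: |Parcel A| = 41.5, |Parcel B| = 12.5, |Parcel C| = 48.
|Parcel A∩Parcel B| = 0.4327.
|Parcel A∩Parcel C| = 21.2847.
|Parcel B∩Parcel C| = 0.
|Parcel A∩Parcel B∩Parcel C| = 0.
|Parcel A ∪ Parcel B ∪ Parcel C| = 102 − 21.7174 + 0 = 80.28.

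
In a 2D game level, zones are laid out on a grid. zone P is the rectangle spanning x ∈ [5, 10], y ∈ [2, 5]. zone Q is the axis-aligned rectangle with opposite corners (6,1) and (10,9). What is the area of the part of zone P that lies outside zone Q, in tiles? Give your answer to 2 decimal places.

|zone P∩zone Q|: x∈[6,10], y∈[2,5] → 4·3 = 12.
|zone P| = 15.
|zone P ∖ zone Q| = |zone P| − |zone P∩zone Q| = 15 − 12 = 3.00.

3.00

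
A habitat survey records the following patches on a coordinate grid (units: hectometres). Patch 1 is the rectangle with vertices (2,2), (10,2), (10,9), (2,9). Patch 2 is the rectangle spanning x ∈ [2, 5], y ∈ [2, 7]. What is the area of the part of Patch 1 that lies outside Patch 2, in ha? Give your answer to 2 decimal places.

41.00

|Patch 1∩Patch 2|: x∈[2,5], y∈[2,7] → 3·5 = 15.
|Patch 1| = 56.
|Patch 1 ∖ Patch 2| = |Patch 1| − |Patch 1∩Patch 2| = 56 − 15 = 41.00.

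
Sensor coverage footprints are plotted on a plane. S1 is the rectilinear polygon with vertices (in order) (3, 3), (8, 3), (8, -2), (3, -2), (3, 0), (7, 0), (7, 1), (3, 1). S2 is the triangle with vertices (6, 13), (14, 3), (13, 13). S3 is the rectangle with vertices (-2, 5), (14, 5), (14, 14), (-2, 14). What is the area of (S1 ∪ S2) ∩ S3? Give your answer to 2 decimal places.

33.60

The region (S1 ∪ S2) ∩ S3 is the polygon with vertices (13.8,5), (12.4,5), (6,13), (13,13).
By the shoelace formula its area is 33.60.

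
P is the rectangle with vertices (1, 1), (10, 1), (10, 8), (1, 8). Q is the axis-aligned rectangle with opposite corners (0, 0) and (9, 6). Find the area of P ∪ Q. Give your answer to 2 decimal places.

By inclusion–exclusion:
Individual areas: |P| = 63, |Q| = 54.
|P∩Q|: x∈[1,9], y∈[1,6] → 8·5 = 40.
|P ∪ Q| = 117 − 40 = 77.00.

77.00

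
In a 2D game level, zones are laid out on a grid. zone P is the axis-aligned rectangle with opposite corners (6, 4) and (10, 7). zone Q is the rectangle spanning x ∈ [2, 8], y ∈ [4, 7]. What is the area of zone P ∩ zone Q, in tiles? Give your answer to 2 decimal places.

6.00

|zone P∩zone Q|: x∈[6,8], y∈[4,7] → 2·3 = 6.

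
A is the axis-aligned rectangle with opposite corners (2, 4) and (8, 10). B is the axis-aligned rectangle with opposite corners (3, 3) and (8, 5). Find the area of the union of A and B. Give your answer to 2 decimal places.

By inclusion–exclusion:
Individual areas: |A| = 36, |B| = 10.
|A∩B|: x∈[3,8], y∈[4,5] → 5·1 = 5.
|A ∪ B| = 46 − 5 = 41.00.

41.00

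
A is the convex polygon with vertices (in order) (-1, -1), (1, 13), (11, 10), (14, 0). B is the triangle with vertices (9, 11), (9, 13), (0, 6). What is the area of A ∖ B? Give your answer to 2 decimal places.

|A| = 149.5, |A∩B| = 6.4213.
|A ∖ B| = |A| − |A∩B| = 149.5 − 6.4213 = 143.08.

143.08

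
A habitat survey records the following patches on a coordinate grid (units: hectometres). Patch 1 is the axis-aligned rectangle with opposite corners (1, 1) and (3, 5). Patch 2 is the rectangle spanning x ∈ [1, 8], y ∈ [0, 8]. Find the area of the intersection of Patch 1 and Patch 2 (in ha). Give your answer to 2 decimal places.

|Patch 1∩Patch 2|: x∈[1,3], y∈[1,5] → 2·4 = 8.

8.00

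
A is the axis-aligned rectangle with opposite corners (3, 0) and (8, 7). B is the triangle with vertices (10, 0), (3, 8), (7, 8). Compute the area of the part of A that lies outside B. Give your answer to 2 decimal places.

|A| = 35, |A∩B| = 9.2024.
|A ∖ B| = |A| − |A∩B| = 35 − 9.2024 = 25.80.

25.80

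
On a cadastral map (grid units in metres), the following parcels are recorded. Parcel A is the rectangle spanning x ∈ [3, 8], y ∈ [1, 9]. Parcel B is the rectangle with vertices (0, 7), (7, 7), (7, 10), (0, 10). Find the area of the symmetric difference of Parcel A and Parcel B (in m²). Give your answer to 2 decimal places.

|Parcel A∩Parcel B|: x∈[3,7], y∈[7,9] → 4·2 = 8.
|Parcel A △ Parcel B| = |Parcel A| + |Parcel B| − 2·|Parcel A∩Parcel B| = 40 + 21 − 16 = 45.00.

45.00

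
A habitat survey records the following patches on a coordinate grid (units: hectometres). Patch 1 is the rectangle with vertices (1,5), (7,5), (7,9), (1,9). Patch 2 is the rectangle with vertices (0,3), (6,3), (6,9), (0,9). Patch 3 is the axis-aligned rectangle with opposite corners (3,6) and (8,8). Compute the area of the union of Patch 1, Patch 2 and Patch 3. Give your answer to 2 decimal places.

By inclusion–exclusion:
Individual areas: |Patch 1| = 24, |Patch 2| = 36, |Patch 3| = 10.
|Patch 1∩Patch 2|: x∈[1,6], y∈[5,9] → 5·4 = 20.
|Patch 1∩Patch 3|: x∈[3,7], y∈[6,8] → 4·2 = 8.
|Patch 2∩Patch 3|: x∈[3,6], y∈[6,8] → 3·2 = 6.
|Patch 1∩Patch 2∩Patch 3| = 6.
|Patch 1 ∪ Patch 2 ∪ Patch 3| = 70 − 34 + 6 = 42.00.

42.00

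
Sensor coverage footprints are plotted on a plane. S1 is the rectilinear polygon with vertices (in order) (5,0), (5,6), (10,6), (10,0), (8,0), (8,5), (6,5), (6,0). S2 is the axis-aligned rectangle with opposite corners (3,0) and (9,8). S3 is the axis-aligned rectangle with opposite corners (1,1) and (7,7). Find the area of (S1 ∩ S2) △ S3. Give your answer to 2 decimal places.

38.00

|S1 ∩ S2| = 14.
|(S1 ∩ S2) ∩ S3| = 6.
|(S1 ∩ S2) △ S3| = 14 + 36 − 12 = 38.00.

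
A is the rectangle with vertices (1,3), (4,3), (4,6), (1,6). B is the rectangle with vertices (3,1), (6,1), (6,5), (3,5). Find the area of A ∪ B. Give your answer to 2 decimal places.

By inclusion–exclusion:
Individual areas: |A| = 9, |B| = 12.
|A∩B|: x∈[3,4], y∈[3,5] → 1·2 = 2.
|A ∪ B| = 21 − 2 = 19.00.

19.00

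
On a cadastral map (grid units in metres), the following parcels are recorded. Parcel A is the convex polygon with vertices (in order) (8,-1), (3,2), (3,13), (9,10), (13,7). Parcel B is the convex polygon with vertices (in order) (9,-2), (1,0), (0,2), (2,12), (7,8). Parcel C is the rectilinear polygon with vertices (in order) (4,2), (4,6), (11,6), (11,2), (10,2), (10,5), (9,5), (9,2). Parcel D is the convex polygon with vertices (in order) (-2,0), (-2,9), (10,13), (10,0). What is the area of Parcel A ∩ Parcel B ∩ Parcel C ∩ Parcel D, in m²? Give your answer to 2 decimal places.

The intersection is the polygon with vertices (4,2), (4,6), (7.4,6), (8.2,2).
By the shoelace formula its area is 15.20.

15.20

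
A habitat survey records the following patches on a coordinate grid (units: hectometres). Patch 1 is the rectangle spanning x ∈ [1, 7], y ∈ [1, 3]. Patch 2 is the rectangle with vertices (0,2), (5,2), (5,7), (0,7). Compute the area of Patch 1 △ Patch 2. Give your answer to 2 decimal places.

|Patch 1∩Patch 2|: x∈[1,5], y∈[2,3] → 4·1 = 4.
|Patch 1 △ Patch 2| = |Patch 1| + |Patch 2| − 2·|Patch 1∩Patch 2| = 12 + 25 − 8 = 29.00.

29.00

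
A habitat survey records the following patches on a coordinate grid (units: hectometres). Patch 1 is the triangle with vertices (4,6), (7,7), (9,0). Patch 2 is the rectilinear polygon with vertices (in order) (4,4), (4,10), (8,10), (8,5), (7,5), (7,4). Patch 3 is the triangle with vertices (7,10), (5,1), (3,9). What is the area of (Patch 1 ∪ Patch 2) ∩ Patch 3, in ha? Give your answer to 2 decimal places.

The region (Patch 1 ∪ Patch 2) ∩ Patch 3 is the polygon with vertices (4.25,4), (4,5), (4,6), (4,9.25), (7,10), (5.667,4).
By the shoelace formula its area is 12.75.

12.75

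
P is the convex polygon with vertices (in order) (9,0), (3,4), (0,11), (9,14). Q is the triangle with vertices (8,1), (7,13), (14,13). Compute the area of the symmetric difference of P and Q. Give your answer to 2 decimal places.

86.00

|P| = 78, |Q| = 42, |P∩Q| = 17.
|P △ Q| = |P| + |Q| − 2·|P∩Q| = 78 + 42 − 34 = 86.00.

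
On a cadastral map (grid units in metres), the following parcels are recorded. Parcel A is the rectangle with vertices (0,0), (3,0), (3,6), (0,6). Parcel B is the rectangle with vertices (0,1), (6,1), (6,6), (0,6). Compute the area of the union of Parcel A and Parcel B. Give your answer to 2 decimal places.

By inclusion–exclusion:
Individual areas: |Parcel A| = 18, |Parcel B| = 30.
|Parcel A∩Parcel B|: x∈[0,3], y∈[1,6] → 3·5 = 15.
|Parcel A ∪ Parcel B| = 48 − 15 = 33.00.

33.00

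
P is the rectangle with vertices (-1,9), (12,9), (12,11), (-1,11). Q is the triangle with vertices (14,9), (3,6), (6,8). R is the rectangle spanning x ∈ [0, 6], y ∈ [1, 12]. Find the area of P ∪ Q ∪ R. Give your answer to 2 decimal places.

84.73

By inclusion–exclusion:
Individual areas: |P| = 26, |Q| = 6.5, |R| = 66.
|P∩Q| = 0.
|P∩R|: x∈[0,6], y∈[9,11] → 6·2 = 12.
|Q∩R| = 1.7727.
|P∩Q∩R| = 0.
|P ∪ Q ∪ R| = 98.5 − 13.7727 + 0 = 84.73.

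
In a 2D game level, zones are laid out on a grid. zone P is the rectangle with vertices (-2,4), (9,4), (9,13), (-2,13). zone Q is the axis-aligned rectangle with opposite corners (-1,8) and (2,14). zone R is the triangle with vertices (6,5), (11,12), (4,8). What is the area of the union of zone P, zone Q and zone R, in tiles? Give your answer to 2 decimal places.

By inclusion–exclusion:
Individual areas: |zone P| = 99, |zone Q| = 18, |zone R| = 14.5.
|zone P∩zone Q|: x∈[-1,2], y∈[8,13] → 3·5 = 15.
|zone P∩zone R| = 12.8429.
|zone Q∩zone R| = 0.
|zone P∩zone Q∩zone R| = 0.
|zone P ∪ zone Q ∪ zone R| = 131.5 − 27.8429 + 0 = 103.66.

103.66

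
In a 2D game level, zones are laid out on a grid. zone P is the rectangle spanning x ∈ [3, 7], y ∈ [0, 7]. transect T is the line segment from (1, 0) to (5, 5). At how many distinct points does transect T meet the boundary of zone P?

The segment meets the boundary at (3,2.5).

1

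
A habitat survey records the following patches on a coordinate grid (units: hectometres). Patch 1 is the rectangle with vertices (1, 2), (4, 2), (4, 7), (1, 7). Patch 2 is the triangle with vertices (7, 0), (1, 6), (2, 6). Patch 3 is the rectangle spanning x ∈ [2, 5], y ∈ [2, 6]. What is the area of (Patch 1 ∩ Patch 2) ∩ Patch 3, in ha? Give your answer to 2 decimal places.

1.60

The region (Patch 1 ∩ Patch 2) ∩ Patch 3 is the polygon with vertices (2,5), (2,6), (4,3.6), (4,3).
By the shoelace formula its area is 1.60.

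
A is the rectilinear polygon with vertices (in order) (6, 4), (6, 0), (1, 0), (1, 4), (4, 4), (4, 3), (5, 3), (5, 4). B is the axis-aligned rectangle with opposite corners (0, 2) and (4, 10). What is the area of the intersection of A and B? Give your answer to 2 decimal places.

The intersection is the polygon with vertices (1,4), (4,4), (4,3), (4,2), (1,2).
By the shoelace formula its area is 6.00.

6.00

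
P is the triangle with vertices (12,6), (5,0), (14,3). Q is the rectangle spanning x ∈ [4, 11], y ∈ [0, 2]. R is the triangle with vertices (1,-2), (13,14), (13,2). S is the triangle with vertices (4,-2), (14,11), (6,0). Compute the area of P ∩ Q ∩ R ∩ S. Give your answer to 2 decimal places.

0.60

The intersection is the polygon with vertices (5.724,0.241), (6.581,1.355), (7.333,2), (7.455,2), (6.32,0.44).
By the shoelace formula its area is 0.60.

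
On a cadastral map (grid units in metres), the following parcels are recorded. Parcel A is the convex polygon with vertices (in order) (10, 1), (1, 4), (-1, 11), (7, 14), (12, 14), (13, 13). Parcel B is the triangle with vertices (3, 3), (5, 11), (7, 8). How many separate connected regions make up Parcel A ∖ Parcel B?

1

Parcel A ∖ Parcel B is a single connected region.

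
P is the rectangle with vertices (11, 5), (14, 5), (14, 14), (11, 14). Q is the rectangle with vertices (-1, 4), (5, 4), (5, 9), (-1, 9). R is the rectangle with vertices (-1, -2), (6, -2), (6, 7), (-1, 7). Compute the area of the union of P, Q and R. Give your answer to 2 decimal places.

By inclusion–exclusion:
Individual areas: |P| = 27, |Q| = 30, |R| = 63.
|P∩Q| = 0 (no overlap).
|P∩R| = 0 (no overlap).
|Q∩R|: x∈[-1,5], y∈[4,7] → 6·3 = 18.
|P∩Q∩R| = 0.
|P ∪ Q ∪ R| = 120 − 18 + 0 = 102.00.

102.00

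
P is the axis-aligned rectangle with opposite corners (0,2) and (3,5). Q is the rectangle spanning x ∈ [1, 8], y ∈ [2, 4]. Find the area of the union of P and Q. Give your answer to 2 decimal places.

19.00

By inclusion–exclusion:
Individual areas: |P| = 9, |Q| = 14.
|P∩Q|: x∈[1,3], y∈[2,4] → 2·2 = 4.
|P ∪ Q| = 23 − 4 = 19.00.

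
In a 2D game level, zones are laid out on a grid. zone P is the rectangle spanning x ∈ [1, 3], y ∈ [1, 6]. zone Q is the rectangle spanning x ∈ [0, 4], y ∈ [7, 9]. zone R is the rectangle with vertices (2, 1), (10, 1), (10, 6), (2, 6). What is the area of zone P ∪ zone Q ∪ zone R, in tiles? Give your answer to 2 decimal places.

By inclusion–exclusion:
Individual areas: |zone P| = 10, |zone Q| = 8, |zone R| = 40.
|zone P∩zone Q| = 0 (no overlap).
|zone P∩zone R|: x∈[2,3], y∈[1,6] → 1·5 = 5.
|zone Q∩zone R| = 0 (no overlap).
|zone P∩zone Q∩zone R| = 0.
|zone P ∪ zone Q ∪ zone R| = 58 − 5 + 0 = 53.00.

53.00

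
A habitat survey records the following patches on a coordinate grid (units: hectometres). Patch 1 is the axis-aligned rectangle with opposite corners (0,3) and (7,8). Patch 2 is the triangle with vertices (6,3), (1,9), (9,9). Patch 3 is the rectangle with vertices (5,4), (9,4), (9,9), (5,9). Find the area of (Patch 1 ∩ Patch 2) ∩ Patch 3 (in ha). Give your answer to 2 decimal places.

The region (Patch 1 ∩ Patch 2) ∩ Patch 3 is the polygon with vertices (7,5), (6.5,4), (5.167,4), (5,4.2), (5,8), (7,8).
By the shoelace formula its area is 7.73.

7.73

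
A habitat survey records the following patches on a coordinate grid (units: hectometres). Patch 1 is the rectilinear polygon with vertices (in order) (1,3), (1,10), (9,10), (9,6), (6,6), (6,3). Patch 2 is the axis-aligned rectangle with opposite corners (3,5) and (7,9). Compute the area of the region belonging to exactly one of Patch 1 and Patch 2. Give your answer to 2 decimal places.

33.00

|Patch 1| = 47, |Patch 2| = 16, |Patch 1∩Patch 2| = 15.
|Patch 1 △ Patch 2| = |Patch 1| + |Patch 2| − 2·|Patch 1∩Patch 2| = 47 + 16 − 30 = 33.00.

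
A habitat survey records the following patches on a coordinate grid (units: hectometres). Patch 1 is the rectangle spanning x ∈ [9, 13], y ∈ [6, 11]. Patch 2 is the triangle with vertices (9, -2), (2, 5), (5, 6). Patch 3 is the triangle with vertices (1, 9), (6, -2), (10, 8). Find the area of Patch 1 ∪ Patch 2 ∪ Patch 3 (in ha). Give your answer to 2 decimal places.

By inclusion–exclusion:
Individual areas: |Patch 1| = 20, |Patch 2| = 14, |Patch 3| = 47.
|Patch 1∩Patch 2| = 0.
|Patch 1∩Patch 3| = 1.2556.
|Patch 2∩Patch 3| = 11.5038.
|Patch 1∩Patch 2∩Patch 3| = 0.
|Patch 1 ∪ Patch 2 ∪ Patch 3| = 81 − 12.7593 + 0 = 68.24.

68.24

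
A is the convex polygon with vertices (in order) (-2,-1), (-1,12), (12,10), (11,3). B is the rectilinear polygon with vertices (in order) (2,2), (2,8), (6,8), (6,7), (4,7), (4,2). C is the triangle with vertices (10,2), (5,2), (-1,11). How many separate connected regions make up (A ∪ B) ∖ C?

(A ∪ B) ∖ C is a single connected region.

1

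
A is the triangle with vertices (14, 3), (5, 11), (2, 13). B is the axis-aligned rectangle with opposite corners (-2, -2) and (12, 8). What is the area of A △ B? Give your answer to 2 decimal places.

|A| = 3, |B| = 140, |A∩B| = 0.8264.
|A △ B| = |A| + |B| − 2·|A∩B| = 3 + 140 − 1.6528 = 141.35.

141.35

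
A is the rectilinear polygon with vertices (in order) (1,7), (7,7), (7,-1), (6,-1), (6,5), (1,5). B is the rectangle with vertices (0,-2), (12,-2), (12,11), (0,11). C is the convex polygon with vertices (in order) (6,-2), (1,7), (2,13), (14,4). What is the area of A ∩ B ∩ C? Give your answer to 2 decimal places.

The intersection is the polygon with vertices (7,-1), (6,-1), (6,5), (2.111,5), (1,7), (7,7).
By the shoelace formula its area is 16.89.

16.89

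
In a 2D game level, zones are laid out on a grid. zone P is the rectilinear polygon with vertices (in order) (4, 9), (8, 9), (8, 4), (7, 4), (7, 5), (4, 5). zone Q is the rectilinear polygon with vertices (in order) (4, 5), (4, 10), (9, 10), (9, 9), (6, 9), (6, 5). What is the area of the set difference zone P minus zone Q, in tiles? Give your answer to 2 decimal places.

9.00

|zone P| = 17, |zone P∩zone Q| = 8.
|zone P ∖ zone Q| = |zone P| − |zone P∩zone Q| = 17 − 8 = 9.00.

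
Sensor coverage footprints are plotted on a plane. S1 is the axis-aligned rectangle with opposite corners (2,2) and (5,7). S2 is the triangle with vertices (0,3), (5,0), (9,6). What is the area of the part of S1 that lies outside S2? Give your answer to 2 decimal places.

8.50

|S1| = 15, |S1∩S2| = 6.5.
|S1 ∖ S2| = |S1| − |S1∩S2| = 15 − 6.5 = 8.50.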